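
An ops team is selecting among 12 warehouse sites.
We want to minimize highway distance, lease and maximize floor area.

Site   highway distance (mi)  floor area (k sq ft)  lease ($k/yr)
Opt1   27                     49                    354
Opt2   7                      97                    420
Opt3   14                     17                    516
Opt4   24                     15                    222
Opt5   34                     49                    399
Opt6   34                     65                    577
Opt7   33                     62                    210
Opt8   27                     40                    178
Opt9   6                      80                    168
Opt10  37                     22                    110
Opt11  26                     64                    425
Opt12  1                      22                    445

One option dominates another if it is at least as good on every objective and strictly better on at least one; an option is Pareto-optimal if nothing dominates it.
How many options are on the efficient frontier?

Opt1: dominated by Opt9 (highway distance 6≤27, floor area 80≥49, lease 168≤354).
Opt2: not dominated (best floor area).
Opt3: dominated by Opt2 (highway distance 7≤14, floor area 97≥17, lease 420≤516).
Opt4: dominated by Opt9 (highway distance 6≤24, floor area 80≥15, lease 168≤222).
Opt5: dominated by Opt1 (highway distance 27≤34, floor area 49≥49, lease 354≤399).
Opt6: dominated by Opt2 (highway distance 7≤34, floor area 97≥65, lease 420≤577).
Opt7: dominated by Opt9 (highway distance 6≤33, floor area 80≥62, lease 168≤210).
Opt8: dominated by Opt9 (highway distance 6≤27, floor area 80≥40, lease 168≤178).
Opt9: not dominated.
Opt10: not dominated (best lease).
Opt11: dominated by Opt2 (highway distance 7≤26, floor area 97≥64, lease 420≤425).
Opt12: not dominated (best highway distance).
Pareto-optimal: Opt2, Opt9, Opt10, Opt12 → 4.

4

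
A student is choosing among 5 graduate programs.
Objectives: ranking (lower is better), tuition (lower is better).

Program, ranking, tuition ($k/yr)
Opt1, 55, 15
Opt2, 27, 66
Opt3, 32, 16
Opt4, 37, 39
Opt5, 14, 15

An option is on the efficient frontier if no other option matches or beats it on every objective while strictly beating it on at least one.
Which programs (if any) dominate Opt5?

Opt1: worse on ranking (55 vs 14).
Opt2: worse on ranking (27 vs 14).
Opt3: worse on ranking (32 vs 14).
Opt4: worse on ranking (37 vs 14).
No option dominates Opt5.

none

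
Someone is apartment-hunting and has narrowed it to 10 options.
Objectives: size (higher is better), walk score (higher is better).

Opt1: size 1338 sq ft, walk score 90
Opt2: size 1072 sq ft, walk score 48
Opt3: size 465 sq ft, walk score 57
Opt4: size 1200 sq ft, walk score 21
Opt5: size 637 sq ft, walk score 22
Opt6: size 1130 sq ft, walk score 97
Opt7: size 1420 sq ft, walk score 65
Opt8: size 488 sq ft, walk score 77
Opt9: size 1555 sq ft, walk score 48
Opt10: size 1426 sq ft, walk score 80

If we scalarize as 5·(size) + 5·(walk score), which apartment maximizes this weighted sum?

Opt9

Opt1: 5·1338 + 5·90 = 7140
Opt2: 5·1072 + 5·48 = 5600
Opt3: 5·465 + 5·57 = 2610
Opt4: 5·1200 + 5·21 = 6105
Opt5: 5·637 + 5·22 = 3295
Opt6: 5·1130 + 5·97 = 6135
Opt7: 5·1420 + 5·65 = 7425
Opt8: 5·488 + 5·77 = 2825
Opt9: 5·1555 + 5·48 = 8015
Opt10: 5·1426 + 5·80 = 7530
Highest: Opt9 at 8015.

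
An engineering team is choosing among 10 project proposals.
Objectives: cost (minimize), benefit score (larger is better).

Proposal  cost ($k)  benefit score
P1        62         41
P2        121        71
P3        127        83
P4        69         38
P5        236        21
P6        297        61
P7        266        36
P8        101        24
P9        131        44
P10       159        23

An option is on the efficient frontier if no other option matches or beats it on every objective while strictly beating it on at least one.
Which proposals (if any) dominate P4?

P1

P1: cost 62≤69, benefit score 41≥38 — dominates P4.
Others (P2, P3, P5, P6, P7, P8, P9, P10) are each worse than P4 on at least one objective.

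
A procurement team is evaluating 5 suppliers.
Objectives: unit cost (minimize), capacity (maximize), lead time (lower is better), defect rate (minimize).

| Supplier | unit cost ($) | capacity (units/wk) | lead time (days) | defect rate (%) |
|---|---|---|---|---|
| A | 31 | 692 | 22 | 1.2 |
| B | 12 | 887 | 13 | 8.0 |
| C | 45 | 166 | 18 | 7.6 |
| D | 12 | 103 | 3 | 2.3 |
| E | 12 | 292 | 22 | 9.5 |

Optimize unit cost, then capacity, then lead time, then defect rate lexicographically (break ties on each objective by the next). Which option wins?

B

First minimize unit cost: best is 12, kept {B, D, E}.
Then maximize capacity: best is 887, kept {B}.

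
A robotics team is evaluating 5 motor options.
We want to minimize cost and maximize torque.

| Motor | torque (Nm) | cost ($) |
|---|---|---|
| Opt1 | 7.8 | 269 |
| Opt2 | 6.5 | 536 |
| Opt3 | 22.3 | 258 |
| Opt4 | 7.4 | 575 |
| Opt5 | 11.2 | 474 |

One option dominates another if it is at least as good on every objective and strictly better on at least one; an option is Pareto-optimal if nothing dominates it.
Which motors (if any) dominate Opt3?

Opt1: worse on torque (7.8 vs 22.3).
Opt2: worse on torque (6.5 vs 22.3).
Opt4: worse on torque (7.4 vs 22.3).
Opt5: worse on torque (11.2 vs 22.3).
No option dominates Opt3.

none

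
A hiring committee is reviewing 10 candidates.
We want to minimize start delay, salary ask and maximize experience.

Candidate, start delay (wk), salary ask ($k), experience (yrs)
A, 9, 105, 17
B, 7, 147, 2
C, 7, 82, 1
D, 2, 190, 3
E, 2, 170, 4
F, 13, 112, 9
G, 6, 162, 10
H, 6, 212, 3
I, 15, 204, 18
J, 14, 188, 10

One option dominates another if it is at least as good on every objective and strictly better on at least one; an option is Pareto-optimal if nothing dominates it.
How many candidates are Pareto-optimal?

A: not dominated.
B: not dominated.
C: not dominated (best salary ask).
D: dominated by E (start delay 2≤2, salary ask 170≤190, experience 4≥3).
E: not dominated.
F: dominated by A (start delay 9≤13, salary ask 105≤112, experience 17≥9).
G: not dominated.
H: dominated by D (start delay 2≤6, salary ask 190≤212, experience 3≥3).
I: not dominated (best experience).
J: dominated by A (start delay 9≤14, salary ask 105≤188, experience 17≥10).
Pareto-optimal: A, B, C, E, G, I → 6.

6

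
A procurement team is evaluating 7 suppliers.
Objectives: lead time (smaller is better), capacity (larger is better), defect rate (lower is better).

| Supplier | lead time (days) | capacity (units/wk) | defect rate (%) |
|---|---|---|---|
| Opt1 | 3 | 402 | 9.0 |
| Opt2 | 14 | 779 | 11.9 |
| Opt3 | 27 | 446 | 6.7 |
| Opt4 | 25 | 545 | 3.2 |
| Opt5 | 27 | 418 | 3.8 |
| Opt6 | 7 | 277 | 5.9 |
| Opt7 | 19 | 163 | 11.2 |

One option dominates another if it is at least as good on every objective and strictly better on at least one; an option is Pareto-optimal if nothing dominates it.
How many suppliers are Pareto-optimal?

Opt1: not dominated (best lead time).
Opt2: not dominated (best capacity).
Opt3: dominated by Opt4 (lead time 25≤27, capacity 545≥446, defect rate 3.2≤6.7).
Opt4: not dominated (best defect rate).
Opt5: dominated by Opt4 (lead time 25≤27, capacity 545≥418, defect rate 3.2≤3.8).
Opt6: not dominated.
Opt7: dominated by Opt1 (lead time 3≤19, capacity 402≥163, defect rate 9.0≤11.2).
Pareto-optimal: Opt1, Opt2, Opt4, Opt6 → 4.

4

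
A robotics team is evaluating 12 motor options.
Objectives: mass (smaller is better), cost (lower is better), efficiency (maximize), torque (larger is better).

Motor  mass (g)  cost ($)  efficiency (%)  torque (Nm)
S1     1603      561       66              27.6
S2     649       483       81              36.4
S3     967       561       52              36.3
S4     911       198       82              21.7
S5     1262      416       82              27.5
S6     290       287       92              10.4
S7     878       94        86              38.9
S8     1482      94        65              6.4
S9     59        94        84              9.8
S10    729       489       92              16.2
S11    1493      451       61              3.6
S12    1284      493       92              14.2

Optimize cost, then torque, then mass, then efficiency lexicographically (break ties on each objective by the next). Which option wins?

S7

First minimize cost: best is 94, kept {S7, S8, S9}.
Then maximize torque: best is 38.9, kept {S7}.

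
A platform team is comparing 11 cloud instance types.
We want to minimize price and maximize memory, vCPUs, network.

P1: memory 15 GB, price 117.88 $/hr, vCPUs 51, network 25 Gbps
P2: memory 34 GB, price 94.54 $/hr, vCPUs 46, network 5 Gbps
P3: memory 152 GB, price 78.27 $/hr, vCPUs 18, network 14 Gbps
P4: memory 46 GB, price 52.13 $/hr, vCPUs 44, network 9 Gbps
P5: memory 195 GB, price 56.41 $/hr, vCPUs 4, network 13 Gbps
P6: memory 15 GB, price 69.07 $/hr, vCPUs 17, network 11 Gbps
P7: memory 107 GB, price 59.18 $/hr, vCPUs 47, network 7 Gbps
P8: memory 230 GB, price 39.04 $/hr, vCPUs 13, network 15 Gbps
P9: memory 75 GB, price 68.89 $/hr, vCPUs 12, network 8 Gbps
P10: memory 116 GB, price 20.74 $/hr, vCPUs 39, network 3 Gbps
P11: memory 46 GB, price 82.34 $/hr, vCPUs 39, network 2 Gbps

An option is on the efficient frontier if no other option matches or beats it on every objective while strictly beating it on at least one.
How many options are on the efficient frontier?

P1: not dominated (best vCPUs).
P2: dominated by P7 (memory 107≥34, price 59.18≤94.54, vCPUs 47≥46, network 7≥5).
P3: not dominated.
P4: not dominated.
P5: dominated by P8 (memory 230≥195, price 39.04≤56.41, vCPUs 13≥4, network 15≥13).
P6: not dominated.
P7: not dominated.
P8: not dominated (best memory).
P9: dominated by P8 (memory 230≥75, price 39.04≤68.89, vCPUs 13≥12, network 15≥8).
P10: not dominated (best price).
P11: dominated by P4 (memory 46≥46, price 52.13≤82.34, vCPUs 44≥39, network 9≥2).
Pareto-optimal: P1, P3, P4, P6, P7, P8, P10 → 7.

7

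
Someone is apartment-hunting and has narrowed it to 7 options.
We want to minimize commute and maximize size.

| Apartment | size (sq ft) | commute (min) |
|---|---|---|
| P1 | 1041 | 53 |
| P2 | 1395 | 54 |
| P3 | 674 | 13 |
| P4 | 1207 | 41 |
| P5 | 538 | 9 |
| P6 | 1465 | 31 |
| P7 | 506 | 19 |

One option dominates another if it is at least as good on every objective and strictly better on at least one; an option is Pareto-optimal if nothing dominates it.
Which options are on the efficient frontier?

P1: dominated by P4 (size 1207≥1041, commute 41≤53).
P2: dominated by P6 (size 1465≥1395, commute 31≤54).
P3: not dominated.
P4: dominated by P6 (size 1465≥1207, commute 31≤41).
P5: not dominated (best commute).
P6: not dominated (best size).
P7: dominated by P3 (size 674≥506, commute 13≤19).

P3, P5, P6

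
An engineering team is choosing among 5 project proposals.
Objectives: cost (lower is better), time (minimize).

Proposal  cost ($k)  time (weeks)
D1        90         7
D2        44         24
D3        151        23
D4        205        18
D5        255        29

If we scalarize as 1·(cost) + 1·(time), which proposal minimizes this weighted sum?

D2

D1: 1·90 + 1·7 = 97
D2: 1·44 + 1·24 = 68
D3: 1·151 + 1·23 = 174
D4: 1·205 + 1·18 = 223
D5: 1·255 + 1·29 = 284
Lowest: D2 at 68.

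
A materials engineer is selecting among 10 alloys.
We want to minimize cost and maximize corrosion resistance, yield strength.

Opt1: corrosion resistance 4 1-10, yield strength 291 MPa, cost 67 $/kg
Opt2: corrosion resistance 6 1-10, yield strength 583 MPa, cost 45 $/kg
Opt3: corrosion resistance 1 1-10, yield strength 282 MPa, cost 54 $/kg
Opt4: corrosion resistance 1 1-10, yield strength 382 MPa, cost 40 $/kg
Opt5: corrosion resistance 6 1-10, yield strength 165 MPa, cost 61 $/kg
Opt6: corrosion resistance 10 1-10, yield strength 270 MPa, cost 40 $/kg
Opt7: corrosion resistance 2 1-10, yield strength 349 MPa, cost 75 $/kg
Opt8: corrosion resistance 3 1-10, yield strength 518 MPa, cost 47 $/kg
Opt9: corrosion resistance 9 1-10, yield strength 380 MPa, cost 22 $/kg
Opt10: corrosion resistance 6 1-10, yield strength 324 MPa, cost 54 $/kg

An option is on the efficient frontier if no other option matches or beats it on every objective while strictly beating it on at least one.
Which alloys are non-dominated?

Opt2, Opt4, Opt6, Opt9

Opt1: dominated by Opt2 (corrosion resistance 6≥4, yield strength 583≥291, cost 45≤67).
Opt2: not dominated (best yield strength).
Opt3: dominated by Opt2 (corrosion resistance 6≥1, yield strength 583≥282, cost 45≤54).
Opt4: not dominated.
Opt5: dominated by Opt2 (corrosion resistance 6≥6, yield strength 583≥165, cost 45≤61).
Opt6: not dominated (best corrosion resistance).
Opt7: dominated by Opt2 (corrosion resistance 6≥2, yield strength 583≥349, cost 45≤75).
Opt8: dominated by Opt2 (corrosion resistance 6≥3, yield strength 583≥518, cost 45≤47).
Opt9: not dominated (best cost).
Opt10: dominated by Opt2 (corrosion resistance 6≥6, yield strength 583≥324, cost 45≤54).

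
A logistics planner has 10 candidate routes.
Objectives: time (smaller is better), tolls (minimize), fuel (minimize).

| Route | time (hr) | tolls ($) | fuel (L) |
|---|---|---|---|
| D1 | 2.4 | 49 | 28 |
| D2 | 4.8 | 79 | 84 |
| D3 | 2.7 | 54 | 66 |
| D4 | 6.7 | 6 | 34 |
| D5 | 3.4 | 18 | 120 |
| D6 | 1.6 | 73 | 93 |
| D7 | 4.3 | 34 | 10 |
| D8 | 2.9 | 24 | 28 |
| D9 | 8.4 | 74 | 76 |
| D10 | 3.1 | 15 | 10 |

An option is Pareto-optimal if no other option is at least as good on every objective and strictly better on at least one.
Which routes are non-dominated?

D1: not dominated.
D2: dominated by D1 (time 2.4≤4.8, tolls 49≤79, fuel 28≤84).
D3: dominated by D1 (time 2.4≤2.7, tolls 49≤54, fuel 28≤66).
D4: not dominated (best tolls).
D5: dominated by D10 (time 3.1≤3.4, tolls 15≤18, fuel 10≤120).
D6: not dominated (best time).
D7: dominated by D10 (time 3.1≤4.3, tolls 15≤34, fuel 10≤10).
D8: not dominated.
D9: dominated by D1 (time 2.4≤8.4, tolls 49≤74, fuel 28≤76).
D10: not dominated.

D1, D4, D6, D8, D10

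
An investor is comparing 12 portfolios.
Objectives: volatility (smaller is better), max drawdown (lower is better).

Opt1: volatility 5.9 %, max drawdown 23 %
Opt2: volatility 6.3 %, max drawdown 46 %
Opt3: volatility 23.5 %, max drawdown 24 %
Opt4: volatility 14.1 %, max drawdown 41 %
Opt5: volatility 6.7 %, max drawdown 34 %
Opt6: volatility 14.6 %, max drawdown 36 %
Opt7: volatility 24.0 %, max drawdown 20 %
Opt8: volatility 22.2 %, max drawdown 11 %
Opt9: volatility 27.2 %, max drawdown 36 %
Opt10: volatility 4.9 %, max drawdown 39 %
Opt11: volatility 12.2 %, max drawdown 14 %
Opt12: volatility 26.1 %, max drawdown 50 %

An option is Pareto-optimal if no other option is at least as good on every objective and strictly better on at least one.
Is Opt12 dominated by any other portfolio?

Opt1 vs Opt12: volatility 5.9≤26.1, max drawdown 23≤50 — Opt1 is at least as good on every objective and strictly better on at least one, so Opt1 dominates Opt12.

Yes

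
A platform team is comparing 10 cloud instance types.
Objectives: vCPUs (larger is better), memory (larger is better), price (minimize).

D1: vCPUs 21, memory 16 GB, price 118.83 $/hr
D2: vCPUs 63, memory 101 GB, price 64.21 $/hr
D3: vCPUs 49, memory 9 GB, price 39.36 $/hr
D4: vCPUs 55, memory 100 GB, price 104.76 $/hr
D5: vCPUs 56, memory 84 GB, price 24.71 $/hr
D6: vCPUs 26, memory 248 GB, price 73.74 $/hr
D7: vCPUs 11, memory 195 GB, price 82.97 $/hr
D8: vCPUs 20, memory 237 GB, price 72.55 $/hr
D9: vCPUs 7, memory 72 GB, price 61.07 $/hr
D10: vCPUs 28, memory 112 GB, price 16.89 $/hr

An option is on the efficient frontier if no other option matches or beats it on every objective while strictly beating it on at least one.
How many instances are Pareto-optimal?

D1: dominated by D2 (vCPUs 63≥21, memory 101≥16, price 64.21≤118.83).
D2: not dominated (best vCPUs).
D3: dominated by D5 (vCPUs 56≥49, memory 84≥9, price 24.71≤39.36).
D4: dominated by D2 (vCPUs 63≥55, memory 101≥100, price 64.21≤104.76).
D5: not dominated.
D6: not dominated (best memory).
D7: dominated by D6 (vCPUs 26≥11, memory 248≥195, price 73.74≤82.97).
D8: not dominated.
D9: dominated by D5 (vCPUs 56≥7, memory 84≥72, price 24.71≤61.07).
D10: not dominated (best price).
Pareto-optimal: D2, D5, D6, D8, D10 → 5.

5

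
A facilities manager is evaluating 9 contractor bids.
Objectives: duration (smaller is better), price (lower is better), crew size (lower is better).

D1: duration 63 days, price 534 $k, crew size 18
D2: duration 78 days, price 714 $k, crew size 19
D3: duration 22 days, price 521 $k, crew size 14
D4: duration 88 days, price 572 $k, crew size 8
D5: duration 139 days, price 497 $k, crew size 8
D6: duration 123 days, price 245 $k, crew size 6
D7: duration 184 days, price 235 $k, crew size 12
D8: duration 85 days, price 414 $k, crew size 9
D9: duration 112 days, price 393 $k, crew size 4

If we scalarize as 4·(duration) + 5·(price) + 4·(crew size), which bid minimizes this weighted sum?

D6

D1: 4·63 + 5·534 + 4·18 = 2994
D2: 4·78 + 5·714 + 4·19 = 3958
D3: 4·22 + 5·521 + 4·14 = 2749
D4: 4·88 + 5·572 + 4·8 = 3244
D5: 4·139 + 5·497 + 4·8 = 3073
D6: 4·123 + 5·245 + 4·6 = 1741
D7: 4·184 + 5·235 + 4·12 = 1959
D8: 4·85 + 5·414 + 4·9 = 2446
D9: 4·112 + 5·393 + 4·4 = 2429
Lowest: D6 at 1741.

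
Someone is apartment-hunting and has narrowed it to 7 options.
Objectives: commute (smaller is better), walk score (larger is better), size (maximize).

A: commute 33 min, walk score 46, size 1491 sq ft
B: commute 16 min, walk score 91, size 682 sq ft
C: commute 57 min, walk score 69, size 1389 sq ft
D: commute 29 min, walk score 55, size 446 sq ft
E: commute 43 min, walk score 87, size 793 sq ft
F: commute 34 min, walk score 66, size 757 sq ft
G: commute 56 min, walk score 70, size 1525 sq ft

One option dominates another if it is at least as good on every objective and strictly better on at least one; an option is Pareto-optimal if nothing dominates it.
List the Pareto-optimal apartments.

A: not dominated.
B: not dominated (best commute).
C: dominated by G (commute 56≤57, walk score 70≥69, size 1525≥1389).
D: dominated by B (commute 16≤29, walk score 91≥55, size 682≥446).
E: not dominated.
F: not dominated.
G: not dominated (best size).

A, B, E, F, G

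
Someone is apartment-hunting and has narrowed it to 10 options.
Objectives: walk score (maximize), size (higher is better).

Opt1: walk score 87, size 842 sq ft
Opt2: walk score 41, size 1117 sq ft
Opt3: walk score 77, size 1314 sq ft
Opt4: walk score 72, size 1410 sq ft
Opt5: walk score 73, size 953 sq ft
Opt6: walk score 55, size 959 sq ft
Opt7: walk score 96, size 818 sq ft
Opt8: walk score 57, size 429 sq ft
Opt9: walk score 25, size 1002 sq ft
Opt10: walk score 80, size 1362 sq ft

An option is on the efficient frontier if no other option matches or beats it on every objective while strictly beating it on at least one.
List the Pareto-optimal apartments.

Opt1: not dominated.
Opt2: dominated by Opt3 (walk score 77≥41, size 1314≥1117).
Opt3: dominated by Opt10 (walk score 80≥77, size 1362≥1314).
Opt4: not dominated (best size).
Opt5: dominated by Opt3 (walk score 77≥73, size 1314≥953).
Opt6: dominated by Opt3 (walk score 77≥55, size 1314≥959).
Opt7: not dominated (best walk score).
Opt8: dominated by Opt1 (walk score 87≥57, size 842≥429).
Opt9: dominated by Opt2 (walk score 41≥25, size 1117≥1002).
Opt10: not dominated.

Opt1, Opt4, Opt7, Opt10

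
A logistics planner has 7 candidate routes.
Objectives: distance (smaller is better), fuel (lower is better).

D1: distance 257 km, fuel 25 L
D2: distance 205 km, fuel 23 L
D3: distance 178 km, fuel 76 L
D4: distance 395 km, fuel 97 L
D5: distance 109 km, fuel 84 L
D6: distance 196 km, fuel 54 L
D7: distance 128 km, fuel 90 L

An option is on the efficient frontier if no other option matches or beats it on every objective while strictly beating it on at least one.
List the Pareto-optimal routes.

D2, D3, D5, D6

D1: dominated by D2 (distance 205≤257, fuel 23≤25).
D2: not dominated (best fuel).
D3: not dominated.
D4: dominated by D1 (distance 257≤395, fuel 25≤97).
D5: not dominated (best distance).
D6: not dominated.
D7: dominated by D5 (distance 109≤128, fuel 84≤90).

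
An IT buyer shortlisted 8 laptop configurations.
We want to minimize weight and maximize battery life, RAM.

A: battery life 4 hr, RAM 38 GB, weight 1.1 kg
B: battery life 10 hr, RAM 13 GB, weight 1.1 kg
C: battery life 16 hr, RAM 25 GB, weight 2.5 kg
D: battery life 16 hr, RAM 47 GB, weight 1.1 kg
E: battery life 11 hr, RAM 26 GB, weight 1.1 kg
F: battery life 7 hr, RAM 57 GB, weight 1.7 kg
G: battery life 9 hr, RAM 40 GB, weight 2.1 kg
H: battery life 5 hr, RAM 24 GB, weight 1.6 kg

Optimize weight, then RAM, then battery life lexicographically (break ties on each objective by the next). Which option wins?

First minimize weight: best is 1.1, kept {A, B, D, E}.
Then maximize RAM: best is 47, kept {D}.

D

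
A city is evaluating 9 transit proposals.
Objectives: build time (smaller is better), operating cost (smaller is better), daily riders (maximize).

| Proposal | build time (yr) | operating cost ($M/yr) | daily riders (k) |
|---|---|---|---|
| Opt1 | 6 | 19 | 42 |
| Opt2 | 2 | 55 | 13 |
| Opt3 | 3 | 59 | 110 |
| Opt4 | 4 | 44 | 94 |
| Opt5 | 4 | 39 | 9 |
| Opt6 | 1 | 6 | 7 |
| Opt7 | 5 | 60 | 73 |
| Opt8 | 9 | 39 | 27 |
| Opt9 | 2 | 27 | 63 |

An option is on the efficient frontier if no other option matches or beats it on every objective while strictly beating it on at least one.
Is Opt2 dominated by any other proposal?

Yes

Opt9 vs Opt2: build time 2≤2, operating cost 27≤55, daily riders 63≥13 — Opt9 is at least as good on every objective and strictly better on at least one, so Opt9 dominates Opt2.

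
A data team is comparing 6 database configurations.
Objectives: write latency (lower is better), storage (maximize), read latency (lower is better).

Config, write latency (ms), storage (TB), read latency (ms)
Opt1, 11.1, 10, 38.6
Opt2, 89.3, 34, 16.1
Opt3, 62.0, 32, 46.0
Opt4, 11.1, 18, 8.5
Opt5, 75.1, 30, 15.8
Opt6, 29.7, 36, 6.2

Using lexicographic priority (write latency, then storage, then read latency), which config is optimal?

Opt4

First minimize write latency: best is 11.1, kept {Opt1, Opt4}.
Then maximize storage: best is 18, kept {Opt4}.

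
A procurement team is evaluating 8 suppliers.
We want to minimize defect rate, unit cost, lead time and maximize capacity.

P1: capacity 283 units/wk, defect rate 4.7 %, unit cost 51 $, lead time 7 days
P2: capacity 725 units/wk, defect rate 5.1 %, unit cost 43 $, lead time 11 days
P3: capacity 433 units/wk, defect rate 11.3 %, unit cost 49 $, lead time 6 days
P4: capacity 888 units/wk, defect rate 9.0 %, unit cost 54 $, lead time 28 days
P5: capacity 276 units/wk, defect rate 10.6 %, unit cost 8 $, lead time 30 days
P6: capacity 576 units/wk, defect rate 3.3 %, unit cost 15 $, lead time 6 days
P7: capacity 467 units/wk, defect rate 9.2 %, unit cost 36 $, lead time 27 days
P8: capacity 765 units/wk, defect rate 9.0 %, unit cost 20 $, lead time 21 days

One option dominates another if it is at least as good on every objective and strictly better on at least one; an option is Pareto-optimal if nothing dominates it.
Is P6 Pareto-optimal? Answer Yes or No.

Yes

P1: worse on capacity (283 vs 576).
P2: worse on defect rate (5.1 vs 3.3).
P3: worse on capacity (433 vs 576).
P4: worse on defect rate (9.0 vs 3.3).
P5: worse on capacity (276 vs 576).
P7: worse on capacity (467 vs 576).
P8: worse on defect rate (9.0 vs 3.3).
No option is at least as good as P6 on every objective and strictly better on one.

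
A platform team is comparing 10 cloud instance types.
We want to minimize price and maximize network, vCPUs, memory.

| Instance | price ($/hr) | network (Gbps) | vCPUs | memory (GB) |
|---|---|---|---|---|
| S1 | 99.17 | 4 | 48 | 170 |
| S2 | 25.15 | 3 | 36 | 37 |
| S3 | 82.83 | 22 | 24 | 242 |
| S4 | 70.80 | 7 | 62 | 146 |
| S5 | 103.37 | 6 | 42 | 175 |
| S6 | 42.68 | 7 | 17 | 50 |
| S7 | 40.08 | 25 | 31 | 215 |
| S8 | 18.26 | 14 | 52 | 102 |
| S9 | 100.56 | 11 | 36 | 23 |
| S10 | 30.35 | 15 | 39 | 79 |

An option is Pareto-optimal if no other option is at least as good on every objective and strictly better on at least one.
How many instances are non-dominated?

S1: not dominated.
S2: dominated by S8 (price 18.26≤25.15, network 14≥3, vCPUs 52≥36, memory 102≥37).
S3: not dominated (best memory).
S4: not dominated (best vCPUs).
S5: not dominated.
S6: dominated by S7 (price 40.08≤42.68, network 25≥7, vCPUs 31≥17, memory 215≥50).
S7: not dominated (best network).
S8: not dominated (best price).
S9: dominated by S8 (price 18.26≤100.56, network 14≥11, vCPUs 52≥36, memory 102≥23).
S10: not dominated.
Pareto-optimal: S1, S3, S4, S5, S7, S8, S10 → 7.

7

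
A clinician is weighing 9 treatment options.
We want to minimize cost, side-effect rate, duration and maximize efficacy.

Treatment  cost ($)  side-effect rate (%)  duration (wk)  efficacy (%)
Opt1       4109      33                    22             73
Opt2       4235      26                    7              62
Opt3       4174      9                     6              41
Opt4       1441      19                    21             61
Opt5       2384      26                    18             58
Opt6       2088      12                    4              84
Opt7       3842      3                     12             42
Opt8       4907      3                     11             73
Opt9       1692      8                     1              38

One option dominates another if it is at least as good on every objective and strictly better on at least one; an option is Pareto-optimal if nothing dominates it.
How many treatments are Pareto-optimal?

Opt1: dominated by Opt6 (cost 2088≤4109, side-effect rate 12≤33, duration 4≤22, efficacy 84≥73).
Opt2: dominated by Opt6 (cost 2088≤4235, side-effect rate 12≤26, duration 4≤7, efficacy 84≥62).
Opt3: not dominated.
Opt4: not dominated (best cost).
Opt5: dominated by Opt6 (cost 2088≤2384, side-effect rate 12≤26, duration 4≤18, efficacy 84≥58).
Opt6: not dominated (best efficacy).
Opt7: not dominated.
Opt8: not dominated.
Opt9: not dominated (best duration).
Pareto-optimal: Opt3, Opt4, Opt6, Opt7, Opt8, Opt9 → 6.

6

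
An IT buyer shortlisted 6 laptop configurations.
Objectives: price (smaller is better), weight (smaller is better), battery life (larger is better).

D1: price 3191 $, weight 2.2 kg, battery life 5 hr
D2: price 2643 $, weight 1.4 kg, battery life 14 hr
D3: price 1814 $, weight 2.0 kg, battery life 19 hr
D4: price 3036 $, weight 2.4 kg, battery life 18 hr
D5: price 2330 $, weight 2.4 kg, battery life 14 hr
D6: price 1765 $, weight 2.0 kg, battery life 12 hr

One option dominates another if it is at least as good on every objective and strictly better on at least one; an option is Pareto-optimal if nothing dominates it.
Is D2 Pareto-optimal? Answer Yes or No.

Yes

D1: worse on price (3191 vs 2643).
D3: worse on weight (2.0 vs 1.4).
D4: worse on price (3036 vs 2643).
D5: worse on weight (2.4 vs 1.4).
D6: worse on weight (2.0 vs 1.4).
No option is at least as good as D2 on every objective and strictly better on one.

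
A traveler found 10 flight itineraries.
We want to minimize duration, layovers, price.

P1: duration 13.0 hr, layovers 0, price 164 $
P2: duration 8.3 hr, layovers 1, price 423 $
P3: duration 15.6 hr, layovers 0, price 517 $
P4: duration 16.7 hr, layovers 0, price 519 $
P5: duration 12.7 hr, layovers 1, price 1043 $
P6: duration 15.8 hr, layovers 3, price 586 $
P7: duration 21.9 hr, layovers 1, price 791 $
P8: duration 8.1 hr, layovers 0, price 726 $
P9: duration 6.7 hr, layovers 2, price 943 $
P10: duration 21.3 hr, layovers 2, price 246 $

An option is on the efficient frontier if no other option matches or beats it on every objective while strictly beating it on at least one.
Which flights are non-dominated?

P1, P2, P8, P9

P1: not dominated (best price).
P2: not dominated.
P3: dominated by P1 (duration 13.0≤15.6, layovers 0≤0, price 164≤517).
P4: dominated by P1 (duration 13.0≤16.7, layovers 0≤0, price 164≤519).
P5: dominated by P2 (duration 8.3≤12.7, layovers 1≤1, price 423≤1043).
P6: dominated by P1 (duration 13.0≤15.8, layovers 0≤3, price 164≤586).
P7: dominated by P1 (duration 13.0≤21.9, layovers 0≤1, price 164≤791).
P8: not dominated.
P9: not dominated (best duration).
P10: dominated by P1 (duration 13.0≤21.3, layovers 0≤2, price 164≤246).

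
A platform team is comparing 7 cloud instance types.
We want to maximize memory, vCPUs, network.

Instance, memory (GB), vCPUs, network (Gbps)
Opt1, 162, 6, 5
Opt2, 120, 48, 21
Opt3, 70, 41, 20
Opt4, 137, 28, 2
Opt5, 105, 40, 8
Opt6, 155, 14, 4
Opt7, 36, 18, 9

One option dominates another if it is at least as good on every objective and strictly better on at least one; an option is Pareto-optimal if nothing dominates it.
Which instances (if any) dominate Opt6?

Opt1: worse on vCPUs (6 vs 14).
Opt2: worse on memory (120 vs 155).
Opt3: worse on memory (70 vs 155).
Opt4: worse on memory (137 vs 155).
Opt5: worse on memory (105 vs 155).
Opt7: worse on memory (36 vs 155).
No option dominates Opt6.

none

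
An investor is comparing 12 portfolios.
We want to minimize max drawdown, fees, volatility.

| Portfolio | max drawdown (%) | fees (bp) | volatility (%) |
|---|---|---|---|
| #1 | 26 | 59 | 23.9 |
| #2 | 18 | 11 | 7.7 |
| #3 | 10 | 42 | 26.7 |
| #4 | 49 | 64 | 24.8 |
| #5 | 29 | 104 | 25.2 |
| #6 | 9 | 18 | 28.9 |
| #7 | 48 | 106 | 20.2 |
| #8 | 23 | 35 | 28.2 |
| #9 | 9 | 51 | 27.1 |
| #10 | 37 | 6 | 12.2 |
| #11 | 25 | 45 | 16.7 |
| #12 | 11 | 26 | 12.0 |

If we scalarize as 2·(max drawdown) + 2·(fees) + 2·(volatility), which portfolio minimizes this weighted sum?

#1: 2·26 + 2·59 + 2·23.9 = 217.8
#2: 2·18 + 2·11 + 2·7.7 = 73.4
#3: 2·10 + 2·42 + 2·26.7 = 157.4
#4: 2·49 + 2·64 + 2·24.8 = 275.6
#5: 2·29 + 2·104 + 2·25.2 = 316.4
#6: 2·9 + 2·18 + 2·28.9 = 111.8
#7: 2·48 + 2·106 + 2·20.2 = 348.4
#8: 2·23 + 2·35 + 2·28.2 = 172.4
#9: 2·9 + 2·51 + 2·27.1 = 174.2
#10: 2·37 + 2·6 + 2·12.2 = 110.4
#11: 2·25 + 2·45 + 2·16.7 = 173.4
#12: 2·11 + 2·26 + 2·12.0 = 98.0
Lowest: #2 at 73.4.

#2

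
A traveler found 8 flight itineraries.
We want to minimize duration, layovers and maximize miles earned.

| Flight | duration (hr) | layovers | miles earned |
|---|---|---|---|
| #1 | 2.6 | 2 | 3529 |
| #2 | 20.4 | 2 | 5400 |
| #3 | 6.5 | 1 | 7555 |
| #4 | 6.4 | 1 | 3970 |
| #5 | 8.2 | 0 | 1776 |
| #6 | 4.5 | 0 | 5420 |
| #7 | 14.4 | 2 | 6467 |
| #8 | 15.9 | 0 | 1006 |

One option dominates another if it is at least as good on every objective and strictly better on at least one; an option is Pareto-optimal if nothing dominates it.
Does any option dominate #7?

#3 vs #7: duration 6.5≤14.4, layovers 1≤2, miles earned 7555≥6467 — #3 is at least as good on every objective and strictly better on at least one, so #3 dominates #7.

Yes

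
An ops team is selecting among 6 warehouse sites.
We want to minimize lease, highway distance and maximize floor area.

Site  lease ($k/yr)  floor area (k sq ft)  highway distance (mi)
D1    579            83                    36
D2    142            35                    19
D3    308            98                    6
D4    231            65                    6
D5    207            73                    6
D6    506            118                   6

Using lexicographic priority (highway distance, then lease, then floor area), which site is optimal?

First minimize highway distance: best is 6, kept {D3, D4, D5, D6}.
Then minimize lease: best is 207, kept {D5}.

D5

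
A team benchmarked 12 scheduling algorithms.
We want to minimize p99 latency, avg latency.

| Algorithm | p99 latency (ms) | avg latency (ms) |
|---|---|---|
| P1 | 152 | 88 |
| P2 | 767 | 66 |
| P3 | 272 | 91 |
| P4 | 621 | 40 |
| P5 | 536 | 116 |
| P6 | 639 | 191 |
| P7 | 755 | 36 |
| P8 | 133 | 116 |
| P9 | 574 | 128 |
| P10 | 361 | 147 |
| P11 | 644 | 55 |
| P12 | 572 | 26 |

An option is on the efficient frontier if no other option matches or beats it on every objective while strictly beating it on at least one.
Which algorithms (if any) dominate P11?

P4, P12

P4: p99 latency 621≤644, avg latency 40≤55 — dominates P11.
P12: p99 latency 572≤644, avg latency 26≤55 — dominates P11.
Others (P1, P2, P3, P5, P6, P7, P8, P9, P10) are each worse than P11 on at least one objective.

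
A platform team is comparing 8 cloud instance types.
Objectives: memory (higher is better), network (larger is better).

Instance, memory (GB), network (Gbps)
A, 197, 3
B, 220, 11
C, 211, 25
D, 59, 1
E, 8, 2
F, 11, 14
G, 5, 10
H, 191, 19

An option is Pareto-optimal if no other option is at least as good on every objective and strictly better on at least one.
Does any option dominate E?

A vs E: memory 197≥8, network 3≥2 — A is at least as good on every objective and strictly better on at least one, so A dominates E.

Yes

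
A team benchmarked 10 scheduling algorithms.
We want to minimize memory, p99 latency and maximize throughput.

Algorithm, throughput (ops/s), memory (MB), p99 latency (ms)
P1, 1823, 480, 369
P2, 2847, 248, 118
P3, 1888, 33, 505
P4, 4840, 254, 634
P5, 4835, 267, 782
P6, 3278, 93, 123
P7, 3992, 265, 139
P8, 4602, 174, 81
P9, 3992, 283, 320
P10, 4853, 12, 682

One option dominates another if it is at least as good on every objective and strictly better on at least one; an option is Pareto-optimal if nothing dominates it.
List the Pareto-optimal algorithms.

P3, P4, P6, P8, P10

P1: dominated by P2 (throughput 2847≥1823, memory 248≤480, p99 latency 118≤369).
P2: dominated by P8 (throughput 4602≥2847, memory 174≤248, p99 latency 81≤118).
P3: not dominated.
P4: not dominated.
P5: dominated by P4 (throughput 4840≥4835, memory 254≤267, p99 latency 634≤782).
P6: not dominated.
P7: dominated by P8 (throughput 4602≥3992, memory 174≤265, p99 latency 81≤139).
P8: not dominated (best p99 latency).
P9: dominated by P7 (throughput 3992≥3992, memory 265≤283, p99 latency 139≤320).
P10: not dominated (best throughput).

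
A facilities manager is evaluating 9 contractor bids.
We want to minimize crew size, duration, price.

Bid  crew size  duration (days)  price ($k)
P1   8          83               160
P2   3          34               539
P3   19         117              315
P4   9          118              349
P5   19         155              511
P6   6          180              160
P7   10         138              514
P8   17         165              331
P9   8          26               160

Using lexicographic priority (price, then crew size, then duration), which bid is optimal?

P6

First minimize price: best is 160, kept {P1, P6, P9}.
Then minimize crew size: best is 6, kept {P6}.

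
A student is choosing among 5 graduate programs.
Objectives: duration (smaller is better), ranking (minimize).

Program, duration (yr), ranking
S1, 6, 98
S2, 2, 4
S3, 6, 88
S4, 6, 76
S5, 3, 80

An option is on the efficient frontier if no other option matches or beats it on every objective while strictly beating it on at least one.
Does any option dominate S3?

S2 vs S3: duration 2≤6, ranking 4≤88 — S2 is at least as good on every objective and strictly better on at least one, so S2 dominates S3.

Yes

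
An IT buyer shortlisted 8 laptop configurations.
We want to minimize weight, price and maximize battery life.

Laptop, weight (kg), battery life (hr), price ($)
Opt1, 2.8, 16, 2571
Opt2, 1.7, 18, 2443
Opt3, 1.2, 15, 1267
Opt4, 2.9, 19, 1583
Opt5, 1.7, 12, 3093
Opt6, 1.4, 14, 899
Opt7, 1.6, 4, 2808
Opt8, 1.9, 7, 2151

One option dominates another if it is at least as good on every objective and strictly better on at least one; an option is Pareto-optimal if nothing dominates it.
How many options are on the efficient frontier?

Opt1: dominated by Opt2 (weight 1.7≤2.8, battery life 18≥16, price 2443≤2571).
Opt2: not dominated.
Opt3: not dominated (best weight).
Opt4: not dominated (best battery life).
Opt5: dominated by Opt2 (weight 1.7≤1.7, battery life 18≥12, price 2443≤3093).
Opt6: not dominated (best price).
Opt7: dominated by Opt3 (weight 1.2≤1.6, battery life 15≥4, price 1267≤2808).
Opt8: dominated by Opt3 (weight 1.2≤1.9, battery life 15≥7, price 1267≤2151).
Pareto-optimal: Opt2, Opt3, Opt4, Opt6 → 4.

4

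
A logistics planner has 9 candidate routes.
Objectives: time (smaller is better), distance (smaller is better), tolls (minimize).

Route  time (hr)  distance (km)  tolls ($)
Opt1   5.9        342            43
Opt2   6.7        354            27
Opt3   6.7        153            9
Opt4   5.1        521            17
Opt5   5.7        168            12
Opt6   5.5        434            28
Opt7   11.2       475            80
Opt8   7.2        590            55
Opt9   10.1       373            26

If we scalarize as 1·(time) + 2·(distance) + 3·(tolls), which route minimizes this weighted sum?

Opt1: 1·5.9 + 2·342 + 3·43 = 818.9
Opt2: 1·6.7 + 2·354 + 3·27 = 795.7
Opt3: 1·6.7 + 2·153 + 3·9 = 339.7
Opt4: 1·5.1 + 2·521 + 3·17 = 1098.1
Opt5: 1·5.7 + 2·168 + 3·12 = 377.7
Opt6: 1·5.5 + 2·434 + 3·28 = 957.5
Opt7: 1·11.2 + 2·475 + 3·80 = 1201.2
Opt8: 1·7.2 + 2·590 + 3·55 = 1352.2
Opt9: 1·10.1 + 2·373 + 3·26 = 834.1
Lowest: Opt3 at 339.7.

Opt3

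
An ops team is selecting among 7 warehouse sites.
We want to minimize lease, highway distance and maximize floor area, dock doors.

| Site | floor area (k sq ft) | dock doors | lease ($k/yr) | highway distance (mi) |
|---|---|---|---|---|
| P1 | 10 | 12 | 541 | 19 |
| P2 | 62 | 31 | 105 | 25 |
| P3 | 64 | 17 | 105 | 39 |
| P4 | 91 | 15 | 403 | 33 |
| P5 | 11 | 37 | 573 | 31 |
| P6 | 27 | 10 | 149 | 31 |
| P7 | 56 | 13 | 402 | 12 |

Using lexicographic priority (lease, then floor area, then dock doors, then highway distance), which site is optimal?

First minimize lease: best is 105, kept {P2, P3}.
Then maximize floor area: best is 64, kept {P3}.

P3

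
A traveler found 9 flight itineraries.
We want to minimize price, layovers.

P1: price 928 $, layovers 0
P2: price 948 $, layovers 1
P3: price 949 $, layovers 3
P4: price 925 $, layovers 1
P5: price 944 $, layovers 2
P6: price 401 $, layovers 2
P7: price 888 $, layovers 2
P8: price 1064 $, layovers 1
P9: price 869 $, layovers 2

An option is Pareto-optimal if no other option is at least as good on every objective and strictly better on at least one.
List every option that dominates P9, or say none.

P6: price 401≤869, layovers 2≤2 — dominates P9.
Others (P1, P2, P3, P4, P5, P7, P8) are each worse than P9 on at least one objective.

P6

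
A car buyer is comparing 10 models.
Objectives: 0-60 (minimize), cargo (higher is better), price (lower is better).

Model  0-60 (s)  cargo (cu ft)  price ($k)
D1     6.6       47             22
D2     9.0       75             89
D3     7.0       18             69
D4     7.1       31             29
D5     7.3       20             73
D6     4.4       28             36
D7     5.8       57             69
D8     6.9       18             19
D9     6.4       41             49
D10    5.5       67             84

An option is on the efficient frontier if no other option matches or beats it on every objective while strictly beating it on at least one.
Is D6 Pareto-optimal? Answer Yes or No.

D1: worse on 0-60 (6.6 vs 4.4).
D2: worse on 0-60 (9.0 vs 4.4).
D3: worse on 0-60 (7.0 vs 4.4).
D4: worse on 0-60 (7.1 vs 4.4).
D5: worse on 0-60 (7.3 vs 4.4).
D7: worse on 0-60 (5.8 vs 4.4).
D8: worse on 0-60 (6.9 vs 4.4).
D9: worse on 0-60 (6.4 vs 4.4).
D10: worse on 0-60 (5.5 vs 4.4).
No option is at least as good as D6 on every objective and strictly better on one.

Yes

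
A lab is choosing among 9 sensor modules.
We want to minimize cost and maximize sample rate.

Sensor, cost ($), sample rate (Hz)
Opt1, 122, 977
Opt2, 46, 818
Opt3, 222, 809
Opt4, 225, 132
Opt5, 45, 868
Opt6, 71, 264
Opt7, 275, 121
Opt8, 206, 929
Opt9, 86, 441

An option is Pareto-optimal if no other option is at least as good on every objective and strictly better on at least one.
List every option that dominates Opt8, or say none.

Opt1: cost 122≤206, sample rate 977≥929 — dominates Opt8.
Others (Opt2, Opt3, Opt4, Opt5, Opt6, Opt7, Opt9) are each worse than Opt8 on at least one objective.

Opt1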